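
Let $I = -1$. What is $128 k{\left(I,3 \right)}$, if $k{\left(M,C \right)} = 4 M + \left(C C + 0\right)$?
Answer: $640$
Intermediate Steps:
$k{\left(M,C \right)} = C^{2} + 4 M$ ($k{\left(M,C \right)} = 4 M + \left(C^{2} + 0\right) = 4 M + C^{2} = C^{2} + 4 M$)
$128 k{\left(I,3 \right)} = 128 \left(3^{2} + 4 \left(-1\right)\right) = 128 \left(9 - 4\right) = 128 \cdot 5 = 640$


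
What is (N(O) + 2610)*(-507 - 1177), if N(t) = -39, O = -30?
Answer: -4329564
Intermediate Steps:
(N(O) + 2610)*(-507 - 1177) = (-39 + 2610)*(-507 - 1177) = 2571*(-1684) = -4329564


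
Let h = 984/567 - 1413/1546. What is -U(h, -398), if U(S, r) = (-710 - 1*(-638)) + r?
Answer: 470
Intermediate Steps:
h = 240031/292194 (h = 984*(1/567) - 1413*1/1546 = 328/189 - 1413/1546 = 240031/292194 ≈ 0.82148)
U(S, r) = -72 + r (U(S, r) = (-710 + 638) + r = -72 + r)
-U(h, -398) = -(-72 - 398) = -1*(-470) = 470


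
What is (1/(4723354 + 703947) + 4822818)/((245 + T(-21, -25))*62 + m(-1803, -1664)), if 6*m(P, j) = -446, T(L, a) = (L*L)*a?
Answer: -78524654862657/10883382977203 ≈ -7.2151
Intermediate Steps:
T(L, a) = a*L² (T(L, a) = L²*a = a*L²)
m(P, j) = -223/3 (m(P, j) = (⅙)*(-446) = -223/3)
(1/(4723354 + 703947) + 4822818)/((245 + T(-21, -25))*62 + m(-1803, -1664)) = (1/(4723354 + 703947) + 4822818)/((245 - 25*(-21)²)*62 - 223/3) = (1/5427301 + 4822818)/((245 - 25*441)*62 - 223/3) = (1/5427301 + 4822818)/((245 - 11025)*62 - 223/3) = 26174884954219/(5427301*(-10780*62 - 223/3)) = 26174884954219/(5427301*(-668360 - 223/3)) = 26174884954219/(5427301*(-2005303/3)) = (26174884954219/5427301)*(-3/2005303) = -78524654862657/10883382977203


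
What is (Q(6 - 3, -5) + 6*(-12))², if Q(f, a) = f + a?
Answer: 5476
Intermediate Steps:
Q(f, a) = a + f
(Q(6 - 3, -5) + 6*(-12))² = ((-5 + (6 - 3)) + 6*(-12))² = ((-5 + 3) - 72)² = (-2 - 72)² = (-74)² = 5476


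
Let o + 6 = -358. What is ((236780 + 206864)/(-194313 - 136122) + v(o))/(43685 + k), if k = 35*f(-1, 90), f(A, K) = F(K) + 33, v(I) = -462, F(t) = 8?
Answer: -76552307/7454613600 ≈ -0.010269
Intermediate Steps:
o = -364 (o = -6 - 358 = -364)
f(A, K) = 41 (f(A, K) = 8 + 33 = 41)
k = 1435 (k = 35*41 = 1435)
((236780 + 206864)/(-194313 - 136122) + v(o))/(43685 + k) = ((236780 + 206864)/(-194313 - 136122) - 462)/(43685 + 1435) = (443644/(-330435) - 462)/45120 = (443644*(-1/330435) - 462)*(1/45120) = (-443644/330435 - 462)*(1/45120) = -153104614/330435*1/45120 = -76552307/7454613600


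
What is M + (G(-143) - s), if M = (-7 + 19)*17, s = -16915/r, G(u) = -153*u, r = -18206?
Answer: 402026183/18206 ≈ 22082.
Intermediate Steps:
s = 16915/18206 (s = -16915/(-18206) = -16915*(-1/18206) = 16915/18206 ≈ 0.92909)
M = 204 (M = 12*17 = 204)
M + (G(-143) - s) = 204 + (-153*(-143) - 1*16915/18206) = 204 + (21879 - 16915/18206) = 204 + 398312159/18206 = 402026183/18206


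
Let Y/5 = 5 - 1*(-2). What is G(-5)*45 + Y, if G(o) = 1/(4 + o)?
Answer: -10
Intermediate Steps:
Y = 35 (Y = 5*(5 - 1*(-2)) = 5*(5 + 2) = 5*7 = 35)
G(-5)*45 + Y = 45/(4 - 5) + 35 = 45/(-1) + 35 = -1*45 + 35 = -45 + 35 = -10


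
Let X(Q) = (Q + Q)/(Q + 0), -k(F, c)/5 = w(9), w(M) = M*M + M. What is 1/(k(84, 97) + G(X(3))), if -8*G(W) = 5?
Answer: -8/3605 ≈ -0.0022191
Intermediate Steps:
w(M) = M + M² (w(M) = M² + M = M + M²)
k(F, c) = -450 (k(F, c) = -45*(1 + 9) = -45*10 = -5*90 = -450)
X(Q) = 2 (X(Q) = (2*Q)/Q = 2)
G(W) = -5/8 (G(W) = -⅛*5 = -5/8)
1/(k(84, 97) + G(X(3))) = 1/(-450 - 5/8) = 1/(-3605/8) = -8/3605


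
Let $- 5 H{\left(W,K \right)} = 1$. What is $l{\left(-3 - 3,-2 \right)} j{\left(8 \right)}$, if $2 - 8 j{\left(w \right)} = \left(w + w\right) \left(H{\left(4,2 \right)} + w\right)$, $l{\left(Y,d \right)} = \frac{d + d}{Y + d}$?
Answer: $- \frac{307}{40} \approx -7.675$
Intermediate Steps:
$H{\left(W,K \right)} = - \frac{1}{5}$ ($H{\left(W,K \right)} = \left(- \frac{1}{5}\right) 1 = - \frac{1}{5}$)
$l{\left(Y,d \right)} = \frac{2 d}{Y + d}$
$j{\left(w \right)} = \frac{1}{4} - \frac{w \left(- \frac{1}{5} + w\right)}{4}$ ($j{\left(w \right)} = \frac{1}{4} - \frac{\left(w + w\right) \left(- \frac{1}{5} + w\right)}{8} = \frac{1}{4} - \frac{2 w \left(- \frac{1}{5} + w\right)}{8} = \frac{1}{4} - \frac{w \left(- \frac{1}{5} + w\right)}{4}$)
$l{\left(-3 - 3,-2 \right)} j{\left(8 \right)} = 2 \left(-2\right) \frac{1}{\left(-3 - 3\right) - 2} \left(\frac{1}{4} - \frac{8^{2}}{4} + \frac{1}{20} \cdot 8\right) = 2 \left(-2\right) \frac{1}{\left(-3 - 3\right) - 2} \left(\frac{1}{4} - 16 + \frac{2}{5}\right) = 2 \left(-2\right) \frac{1}{-6 - 2} \left(\frac{1}{4} - 16 + \frac{2}{5}\right) = 2 \left(-2\right) \frac{1}{-8} \left(- \frac{307}{20}\right) = 2 \left(-2\right) \left(- \frac{1}{8}\right) \left(- \frac{307}{20}\right) = \frac{1}{2} \left(- \frac{307}{20}\right) = - \frac{307}{40}$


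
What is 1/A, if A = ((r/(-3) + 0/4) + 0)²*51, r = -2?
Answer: 3/68 ≈ 0.044118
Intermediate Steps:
A = 68/3 (A = ((-2/(-3) + 0/4) + 0)²*51 = ((-2*(-⅓) + 0*(¼)) + 0)²*51 = ((⅔ + 0) + 0)²*51 = (⅔ + 0)²*51 = (⅔)²*51 = (4/9)*51 = 68/3 ≈ 22.667)
1/A = 1/(68/3) = 3/68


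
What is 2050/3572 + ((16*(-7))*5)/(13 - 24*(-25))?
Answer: -371835/1094818 ≈ -0.33963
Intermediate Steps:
2050/3572 + ((16*(-7))*5)/(13 - 24*(-25)) = 2050*(1/3572) + (-112*5)/(13 + 600) = 1025/1786 - 560/613 = -371835/1094818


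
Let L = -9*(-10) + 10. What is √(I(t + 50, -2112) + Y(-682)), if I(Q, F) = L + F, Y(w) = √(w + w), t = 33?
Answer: √(-2012 + 2*I*√341) ≈ 0.4117 + 44.857*I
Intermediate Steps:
Y(w) = √2*√w (Y(w) = √(2*w) = √2*√w)
L = 100 (L = 90 + 10 = 100)
I(Q, F) = 100 + F
√(I(t + 50, -2112) + Y(-682)) = √((100 - 2112) + √2*√(-682)) = √(-2012 + √2*(I*√682)) = √(-2012 + 2*I*√341)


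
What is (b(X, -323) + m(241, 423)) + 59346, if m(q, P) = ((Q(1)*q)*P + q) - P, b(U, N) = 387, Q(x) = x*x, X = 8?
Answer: 161494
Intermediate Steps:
Q(x) = x²
m(q, P) = q - P + P*q (m(q, P) = ((1²*q)*P + q) - P = ((1*q)*P + q) - P = (q*P + q) - P = (P*q + q) - P = (q + P*q) - P = q - P + P*q)
(b(X, -323) + m(241, 423)) + 59346 = (387 + (241 - 1*423 + 423*241)) + 59346 = (387 + (241 - 423 + 101943)) + 59346 = (387 + 101761) + 59346 = 102148 + 59346 = 161494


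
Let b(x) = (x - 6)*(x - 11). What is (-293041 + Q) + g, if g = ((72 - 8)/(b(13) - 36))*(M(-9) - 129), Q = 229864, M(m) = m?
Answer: -690531/11 ≈ -62776.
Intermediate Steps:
b(x) = (-11 + x)*(-6 + x) (b(x) = (-6 + x)*(-11 + x) = (-11 + x)*(-6 + x))
g = 4416/11 (g = ((72 - 8)/((66 + 13² - 17*13) - 36))*(-9 - 129) = (64/((66 + 169 - 221) - 36))*(-138) = (64/(14 - 36))*(-138) = (64/(-22))*(-138) = (64*(-1/22))*(-138) = -32/11*(-138) = 4416/11 ≈ 401.45)
(-293041 + Q) + g = (-293041 + 229864) + 4416/11 = -63177 + 4416/11 = -690531/11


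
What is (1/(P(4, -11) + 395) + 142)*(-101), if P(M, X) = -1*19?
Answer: -5392693/376 ≈ -14342.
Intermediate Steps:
P(M, X) = -19
(1/(P(4, -11) + 395) + 142)*(-101) = (1/(-19 + 395) + 142)*(-101) = (1/376 + 142)*(-101) = (53393/376)*(-101) = -5392693/376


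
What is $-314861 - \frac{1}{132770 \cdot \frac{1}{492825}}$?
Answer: $- \frac{8360917559}{26554} \approx -3.1486 \cdot 10^{5}$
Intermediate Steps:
$-314861 - \frac{1}{132770 \cdot \frac{1}{492825}} = -314861 - \frac{1}{\frac{26554}{98565}} = -314861 - \frac{98565}{26554} = - \frac{8360917559}{26554}$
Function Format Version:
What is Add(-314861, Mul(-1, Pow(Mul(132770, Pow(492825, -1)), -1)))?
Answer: Rational(-8360917559, 26554) ≈ -3.1486e+5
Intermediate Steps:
Add(-314861, Mul(-1, Pow(Mul(132770, Pow(492825, -1)), -1))) = Add(-314861, Mul(-1, Pow(Mul(132770, Rational(1, 492825)), -1))) = Add(-314861, Mul(-1, Pow(Rational(26554, 98565), -1))) = Add(-314861, Mul(-1, Rational(98565, 26554))) = Add(-314861, Rational(-98565, 26554)) = Rational(-8360917559, 26554)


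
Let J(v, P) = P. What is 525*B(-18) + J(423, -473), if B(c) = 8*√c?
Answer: -473 + 12600*I*√2 ≈ -473.0 + 17819.0*I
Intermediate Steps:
525*B(-18) + J(423, -473) = 525*(8*√(-18)) - 473 = 525*(8*(3*I*√2)) - 473 = 525*(24*I*√2) - 473 = 12600*I*√2 - 473 = -473 + 12600*I*√2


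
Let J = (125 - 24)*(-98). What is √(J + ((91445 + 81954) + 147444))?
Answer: √310945 ≈ 557.62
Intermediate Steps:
J = -9898 (J = 101*(-98) = -9898)
√(J + ((91445 + 81954) + 147444)) = √(-9898 + ((91445 + 81954) + 147444)) = √(-9898 + (173399 + 147444)) = √(-9898 + 320843) = √310945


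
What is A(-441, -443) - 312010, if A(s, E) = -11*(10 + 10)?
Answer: -312230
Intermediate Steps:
A(s, E) = -220 (A(s, E) = -11*20 = -220)
A(-441, -443) - 312010 = -220 - 312010 = -312230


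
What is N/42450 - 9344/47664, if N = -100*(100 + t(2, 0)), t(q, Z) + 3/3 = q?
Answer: -365858/843057 ≈ -0.43397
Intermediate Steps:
t(q, Z) = -1 + q
N = -10100 (N = -100*(100 + (-1 + 2)) = -100*(100 + 1) = -100*101 = -10100)
N/42450 - 9344/47664 = -10100/42450 - 9344/47664 = -10100*1/42450 - 9344*1/47664 = -202/849 - 584/2979 = -365858/843057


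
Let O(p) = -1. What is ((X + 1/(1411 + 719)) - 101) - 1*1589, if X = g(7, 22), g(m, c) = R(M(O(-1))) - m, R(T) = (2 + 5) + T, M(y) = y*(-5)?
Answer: -3589049/2130 ≈ -1685.0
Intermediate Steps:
M(y) = -5*y
R(T) = 7 + T
g(m, c) = 12 - m (g(m, c) = (7 - 5*(-1)) - m = (7 + 5) - m = 12 - m)
X = 5 (X = 12 - 1*7 = 12 - 7 = 5)
((X + 1/(1411 + 719)) - 101) - 1*1589 = ((5 + 1/(1411 + 719)) - 101) - 1*1589 = ((5 + 1/2130) - 101) - 1589 = (10651/2130 - 101) - 1589 = -204479/2130 - 1589 = -3589049/2130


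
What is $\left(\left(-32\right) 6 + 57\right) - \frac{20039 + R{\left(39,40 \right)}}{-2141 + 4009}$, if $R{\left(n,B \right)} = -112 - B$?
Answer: $- \frac{272067}{1868} \approx -145.65$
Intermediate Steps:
$\left(\left(-32\right) 6 + 57\right) - \frac{20039 + R{\left(39,40 \right)}}{-2141 + 4009} = \left(\left(-32\right) 6 + 57\right) - \frac{20039 - 152}{-2141 + 4009} = \left(-192 + 57\right) - \frac{20039 - 152}{1868} = -135 - \left(20039 - 152\right) \frac{1}{1868} = -135 - 19887 \cdot \frac{1}{1868} = -135 - \frac{19887}{1868} = - \frac{272067}{1868}$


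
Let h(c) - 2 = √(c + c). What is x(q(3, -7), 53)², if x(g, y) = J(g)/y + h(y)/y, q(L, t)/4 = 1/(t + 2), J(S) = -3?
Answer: (1 - √106)²/2809 ≈ 0.030761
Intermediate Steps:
h(c) = 2 + √2*√c (h(c) = 2 + √(c + c) = 2 + √(2*c) = 2 + √2*√c)
q(L, t) = 4/(2 + t) (q(L, t) = 4/(t + 2) = 4/(2 + t))
x(g, y) = -3/y + (2 + √2*√y)/y
x(q(3, -7), 53)² = ((-1 + √2*√53)/53)² = ((-1 + √106)/53)² = (-1/53 + √106/53)²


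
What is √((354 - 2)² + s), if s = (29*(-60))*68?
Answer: 4*√349 ≈ 74.726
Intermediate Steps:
s = -118320 (s = -1740*68 = -118320)
√((354 - 2)² + s) = √((354 - 2)² - 118320) = √(352² - 118320) = √(123904 - 118320) = √5584 = 4*√349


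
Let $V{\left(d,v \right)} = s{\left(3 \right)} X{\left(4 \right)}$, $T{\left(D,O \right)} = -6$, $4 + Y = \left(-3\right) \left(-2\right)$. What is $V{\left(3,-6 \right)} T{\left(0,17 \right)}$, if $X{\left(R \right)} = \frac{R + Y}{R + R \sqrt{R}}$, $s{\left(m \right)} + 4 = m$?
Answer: $3$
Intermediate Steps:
$Y = 2$ ($Y = -4 - -6 = -4 + 6 = 2$)
$s{\left(m \right)} = -4 + m$
$X{\left(R \right)} = \frac{2 + R}{R + R^{\frac{3}{2}}}$ ($X{\left(R \right)} = \frac{R + 2}{R + R \sqrt{R}} = \frac{2 + R}{R + R^{\frac{3}{2}}}$)
$V{\left(d,v \right)} = - \frac{1}{2}$ ($V{\left(d,v \right)} = \left(-4 + 3\right) \frac{2 + 4}{4 + 4^{\frac{3}{2}}} = - \frac{6}{4 + 8} = - \frac{6}{12} = \left(-1\right) \frac{1}{2} = - \frac{1}{2}$)
$V{\left(3,-6 \right)} T{\left(0,17 \right)} = \left(- \frac{1}{2}\right) \left(-6\right) = 3$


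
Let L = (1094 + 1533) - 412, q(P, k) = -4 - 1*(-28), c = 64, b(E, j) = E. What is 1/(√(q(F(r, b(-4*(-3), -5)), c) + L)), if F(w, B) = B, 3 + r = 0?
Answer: √2239/2239 ≈ 0.021134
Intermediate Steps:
r = -3 (r = -3 + 0 = -3)
q(P, k) = 24 (q(P, k) = -4 + 28 = 24)
L = 2215 (L = 2627 - 412 = 2215)
1/(√(q(F(r, b(-4*(-3), -5)), c) + L)) = 1/(√(24 + 2215)) = 1/(√2239) = √2239/2239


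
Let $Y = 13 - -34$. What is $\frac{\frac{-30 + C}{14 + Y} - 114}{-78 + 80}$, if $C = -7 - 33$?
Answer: $- \frac{3512}{61} \approx -57.574$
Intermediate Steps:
$C = -40$
$Y = 47$ ($Y = 13 + 34 = 47$)
$\frac{\frac{-30 + C}{14 + Y} - 114}{-78 + 80} = \frac{\frac{-30 - 40}{14 + 47} - 114}{-78 + 80} = \frac{- \frac{70}{61} - 114}{2} = \left(\left(-70\right) \frac{1}{61} - 114\right) \frac{1}{2} = \left(- \frac{70}{61} - 114\right) \frac{1}{2} = \left(- \frac{7024}{61}\right) \frac{1}{2} = - \frac{3512}{61}$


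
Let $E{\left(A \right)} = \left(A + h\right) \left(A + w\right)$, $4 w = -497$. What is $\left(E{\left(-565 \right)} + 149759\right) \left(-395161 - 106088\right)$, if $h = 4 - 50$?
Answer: $- \frac{1144633670187}{4} \approx -2.8616 \cdot 10^{11}$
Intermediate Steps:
$w = - \frac{497}{4}$ ($w = \frac{1}{4} \left(-497\right) = - \frac{497}{4} \approx -124.25$)
$h = -46$ ($h = 4 - 50 = -46$)
$E{\left(A \right)} = \left(-46 + A\right) \left(- \frac{497}{4} + A\right)$ ($E{\left(A \right)} = \left(A - 46\right) \left(A - \frac{497}{4}\right) = \left(-46 + A\right) \left(- \frac{497}{4} + A\right)$)
$\left(E{\left(-565 \right)} + 149759\right) \left(-395161 - 106088\right) = \left(\left(\frac{11431}{2} + \left(-565\right)^{2} - - \frac{384765}{4}\right) + 149759\right) \left(-395161 - 106088\right) = \left(\left(\frac{11431}{2} + 319225 + \frac{384765}{4}\right) + 149759\right) \left(-501249\right) = \left(\frac{1684527}{4} + 149759\right) \left(-501249\right) = \frac{2283563}{4} \left(-501249\right) = - \frac{1144633670187}{4}$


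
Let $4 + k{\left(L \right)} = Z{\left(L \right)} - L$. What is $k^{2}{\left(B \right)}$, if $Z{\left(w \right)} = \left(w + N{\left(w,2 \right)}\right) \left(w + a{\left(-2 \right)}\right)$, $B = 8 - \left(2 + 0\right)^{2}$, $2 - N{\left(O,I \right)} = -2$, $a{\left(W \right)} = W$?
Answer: $64$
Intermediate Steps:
$N{\left(O,I \right)} = 4$ ($N{\left(O,I \right)} = 2 - -2 = 2 + 2 = 4$)
$B = 4$ ($B = 8 - 2^{2} = 8 - 4 = 4$)
$Z{\left(w \right)} = \left(-2 + w\right) \left(4 + w\right)$ ($Z{\left(w \right)} = \left(w + 4\right) \left(w - 2\right) = \left(4 + w\right) \left(-2 + w\right) = \left(-2 + w\right) \left(4 + w\right)$)
$k{\left(L \right)} = -12 + L + L^{2}$ ($k{\left(L \right)} = -4 - \left(8 - L - L^{2}\right) = -4 + \left(-8 + L + L^{2}\right) = -12 + L + L^{2}$)
$k^{2}{\left(B \right)} = \left(-12 + 4 + 4^{2}\right)^{2} = \left(-12 + 4 + 16\right)^{2} = 8^{2} = 64$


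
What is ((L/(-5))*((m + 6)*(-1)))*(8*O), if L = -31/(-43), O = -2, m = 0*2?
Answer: -2976/215 ≈ -13.842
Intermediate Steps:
m = 0
L = 31/43 (L = -31*(-1/43) = 31/43 ≈ 0.72093)
((L/(-5))*((m + 6)*(-1)))*(8*O) = (((31/43)/(-5))*((0 + 6)*(-1)))*(8*(-2)) = (((31/43)*(-⅕))*(6*(-1)))*(-16) = -31/215*(-6)*(-16) = (186/215)*(-16) = -2976/215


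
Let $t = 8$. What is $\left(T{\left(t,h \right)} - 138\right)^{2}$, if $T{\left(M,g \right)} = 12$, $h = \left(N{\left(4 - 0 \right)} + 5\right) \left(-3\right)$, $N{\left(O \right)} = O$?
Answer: $15876$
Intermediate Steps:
$h = -27$ ($h = \left(\left(4 - 0\right) + 5\right) \left(-3\right) = \left(\left(4 + 0\right) + 5\right) \left(-3\right) = \left(4 + 5\right) \left(-3\right) = 9 \left(-3\right) = -27$)
$\left(T{\left(t,h \right)} - 138\right)^{2} = \left(12 - 138\right)^{2} = \left(-126\right)^{2} = 15876$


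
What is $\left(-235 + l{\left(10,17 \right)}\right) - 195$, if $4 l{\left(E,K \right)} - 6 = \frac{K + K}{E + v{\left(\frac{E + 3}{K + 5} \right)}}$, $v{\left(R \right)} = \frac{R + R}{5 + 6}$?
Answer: $- \frac{523027}{1223} \approx -427.66$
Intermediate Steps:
$v{\left(R \right)} = \frac{2 R}{11}$
$l{\left(E,K \right)} = \frac{3}{2} + \frac{K}{2 \left(E + \frac{2 \left(3 + E\right)}{11 \left(5 + K\right)}\right)}$ ($l{\left(E,K \right)} = \frac{3}{2} + \frac{\left(K + K\right) \frac{1}{E + \frac{2 \frac{E + 3}{K + 5}}{11}}}{4} = \frac{3}{2} + \frac{2 K \frac{1}{E + \frac{2 \frac{3 + E}{5 + K}}{11}}}{4} = \frac{3}{2} + \frac{2 K \frac{1}{E + \frac{2 \left(3 + E\right)}{11 \left(5 + K\right)}}}{4} = \frac{3}{2} + \frac{K}{2 \left(E + \frac{2 \left(3 + E\right)}{11 \left(5 + K\right)}\right)}$)
$\left(-235 + l{\left(10,17 \right)}\right) - 195 = \left(-235 + \frac{18 + 6 \cdot 10 + 11 \left(5 + 17\right) \left(17 + 3 \cdot 10\right)}{2 \left(6 + 2 \cdot 10 + 11 \cdot 10 \left(5 + 17\right)\right)}\right) - 195 = \left(-235 + \frac{18 + 60 + 11 \cdot 22 \left(17 + 30\right)}{2 \left(6 + 20 + 11 \cdot 10 \cdot 22\right)}\right) - 195 = \left(-235 + \frac{18 + 60 + 11 \cdot 22 \cdot 47}{2 \left(6 + 20 + 2420\right)}\right) - 195 = \left(-235 + \frac{18 + 60 + 11374}{2 \cdot 2446}\right) - 195 = \left(-235 + \frac{1}{2} \cdot \frac{1}{2446} \cdot 11452\right) - 195 = \left(-235 + \frac{2863}{1223}\right) - 195 = - \frac{284542}{1223} - 195 = - \frac{523027}{1223}$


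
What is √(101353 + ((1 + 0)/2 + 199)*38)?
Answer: √108934 ≈ 330.05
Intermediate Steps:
√(101353 + ((1 + 0)/2 + 199)*38) = √(101353 + (1*(½) + 199)*38) = √(101353 + (½ + 199)*38) = √(101353 + (399/2)*38) = √(101353 + 7581) = √108934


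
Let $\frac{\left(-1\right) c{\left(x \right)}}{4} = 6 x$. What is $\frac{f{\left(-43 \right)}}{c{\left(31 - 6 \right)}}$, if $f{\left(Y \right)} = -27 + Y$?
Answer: $\frac{7}{60} \approx 0.11667$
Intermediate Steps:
$c{\left(x \right)} = - 24 x$ ($c{\left(x \right)} = - 4 \cdot 6 x = - 24 x$)
$\frac{f{\left(-43 \right)}}{c{\left(31 - 6 \right)}} = \frac{-27 - 43}{\left(-24\right) \left(31 - 6\right)} = - \frac{70}{\left(-24\right) 25} = - \frac{70}{-600} = \left(-70\right) \left(- \frac{1}{600}\right) = \frac{7}{60}$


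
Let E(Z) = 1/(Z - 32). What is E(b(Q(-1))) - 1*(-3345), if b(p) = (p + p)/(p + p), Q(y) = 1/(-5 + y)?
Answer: 103694/31 ≈ 3345.0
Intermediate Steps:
b(p) = 1 (b(p) = (2*p)/((2*p)) = (2*p)*(1/(2*p)) = 1)
E(Z) = 1/(-32 + Z)
E(b(Q(-1))) - 1*(-3345) = 1/(-32 + 1) - 1*(-3345) = 1/(-31) + 3345 = -1/31 + 3345 = 103694/31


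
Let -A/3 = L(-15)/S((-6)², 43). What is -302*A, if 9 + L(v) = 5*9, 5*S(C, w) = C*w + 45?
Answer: 6040/59 ≈ 102.37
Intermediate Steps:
S(C, w) = 9 + C*w/5 (S(C, w) = (C*w + 45)/5 = (45 + C*w)/5 = 9 + C*w/5)
L(v) = 36 (L(v) = -9 + 5*9 = -9 + 45 = 36)
A = -20/59 (A = -108/(9 + (⅕)*(-6)²*43) = -108/(9 + (⅕)*36*43) = -108/(9 + 1548/5) = -108/1593/5 = -108*5/1593 = -3*20/177 = -20/59 ≈ -0.33898)
-302*A = -302*(-20/59) = 6040/59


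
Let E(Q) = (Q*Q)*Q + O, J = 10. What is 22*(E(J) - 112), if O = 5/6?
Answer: 58663/3 ≈ 19554.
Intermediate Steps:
O = 5/6 (O = 5*(1/6) = 5/6 ≈ 0.83333)
E(Q) = 5/6 + Q**3 (E(Q) = (Q*Q)*Q + 5/6 = Q**2*Q + 5/6 = Q**3 + 5/6 = 5/6 + Q**3)
22*(E(J) - 112) = 22*((5/6 + 10**3) - 112) = 22*((5/6 + 1000) - 112) = 22*(6005/6 - 112) = 22*(5333/6) = 58663/3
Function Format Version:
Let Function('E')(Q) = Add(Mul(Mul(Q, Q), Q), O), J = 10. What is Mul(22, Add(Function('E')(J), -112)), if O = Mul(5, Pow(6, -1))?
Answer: Rational(58663, 3) ≈ 19554.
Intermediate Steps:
O = Rational(5, 6) (O = Mul(5, Rational(1, 6)) = Rational(5, 6) ≈ 0.83333)
Function('E')(Q) = Add(Rational(5, 6), Pow(Q, 3)) (Function('E')(Q) = Add(Mul(Mul(Q, Q), Q), Rational(5, 6)) = Add(Mul(Pow(Q, 2), Q), Rational(5, 6)) = Add(Pow(Q, 3), Rational(5, 6)) = Add(Rational(5, 6), Pow(Q, 3)))
Mul(22, Add(Function('E')(J), -112)) = Mul(22, Add(Add(Rational(5, 6), Pow(10, 3)), -112)) = Mul(22, Add(Add(Rational(5, 6), 1000), -112)) = Mul(22, Add(Rational(6005, 6), -112)) = Mul(22, Rational(5333, 6)) = Rational(58663, 3)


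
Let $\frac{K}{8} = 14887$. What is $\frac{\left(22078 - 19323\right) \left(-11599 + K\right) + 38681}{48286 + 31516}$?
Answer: $\frac{148096458}{39901} \approx 3711.6$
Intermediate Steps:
$K = 119096$ ($K = 8 \cdot 14887 = 119096$)
$\frac{\left(22078 - 19323\right) \left(-11599 + K\right) + 38681}{48286 + 31516} = \frac{\left(22078 - 19323\right) \left(-11599 + 119096\right) + 38681}{48286 + 31516} = \frac{2755 \cdot 107497 + 38681}{79802} = \left(296154235 + 38681\right) \frac{1}{79802} = 296192916 \cdot \frac{1}{79802} = \frac{148096458}{39901}$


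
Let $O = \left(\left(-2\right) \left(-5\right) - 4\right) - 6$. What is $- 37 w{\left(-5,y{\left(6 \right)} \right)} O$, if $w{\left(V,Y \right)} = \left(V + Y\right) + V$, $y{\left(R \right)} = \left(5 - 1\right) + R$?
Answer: $0$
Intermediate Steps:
$y{\left(R \right)} = 4 + R$
$w{\left(V,Y \right)} = Y + 2 V$
$O = 0$ ($O = \left(10 - 4\right) - 6 = 6 - 6 = 0$)
$- 37 w{\left(-5,y{\left(6 \right)} \right)} O = - 37 \left(\left(4 + 6\right) + 2 \left(-5\right)\right) 0 = - 37 \left(10 - 10\right) 0 = \left(-37\right) 0 \cdot 0 = 0 \cdot 0 = 0$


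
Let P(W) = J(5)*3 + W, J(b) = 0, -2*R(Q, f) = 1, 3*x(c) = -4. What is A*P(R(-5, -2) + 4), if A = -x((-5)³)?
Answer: 14/3 ≈ 4.6667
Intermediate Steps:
x(c) = -4/3 (x(c) = (⅓)*(-4) = -4/3)
R(Q, f) = -½ (R(Q, f) = -½*1 = -½)
A = 4/3 (A = -1*(-4/3) = 4/3 ≈ 1.3333)
P(W) = W (P(W) = 0*3 + W = 0 + W = W)
A*P(R(-5, -2) + 4) = 4*(-½ + 4)/3 = (4/3)*(7/2) = 14/3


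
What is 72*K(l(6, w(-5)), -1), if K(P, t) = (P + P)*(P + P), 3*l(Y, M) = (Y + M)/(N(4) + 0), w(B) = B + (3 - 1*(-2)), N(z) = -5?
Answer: 1152/25 ≈ 46.080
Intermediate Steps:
w(B) = 5 + B (w(B) = B + (3 + 2) = B + 5 = 5 + B)
l(Y, M) = -M/15 - Y/15 (l(Y, M) = ((Y + M)/(-5 + 0))/3 = ((M + Y)/(-5))/3 = ((M + Y)*(-⅕))/3 = (-M/5 - Y/5)/3 = -M/15 - Y/15)
K(P, t) = 4*P² (K(P, t) = (2*P)*(2*P) = 4*P²)
72*K(l(6, w(-5)), -1) = 72*(4*(-(5 - 5)/15 - 1/15*6)²) = 72*(4*(-1/15*0 - ⅖)²) = 72*(4*(0 - ⅖)²) = 72*(4*(-⅖)²) = 72*(4*(4/25)) = 72*(16/25) = 1152/25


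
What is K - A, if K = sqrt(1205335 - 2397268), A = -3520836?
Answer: 3520836 + 3*I*sqrt(132437) ≈ 3.5208e+6 + 1091.8*I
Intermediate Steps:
K = 3*I*sqrt(132437) (K = sqrt(-1191933) = 3*I*sqrt(132437) ≈ 1091.8*I)
K - A = 3*I*sqrt(132437) - 1*(-3520836) = 3*I*sqrt(132437) + 3520836 = 3520836 + 3*I*sqrt(132437)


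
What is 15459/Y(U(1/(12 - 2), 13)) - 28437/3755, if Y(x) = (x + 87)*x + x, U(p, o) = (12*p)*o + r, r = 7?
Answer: -325786068/234646195 ≈ -1.3884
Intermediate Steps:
U(p, o) = 7 + 12*o*p (U(p, o) = (12*p)*o + 7 = 12*o*p + 7 = 7 + 12*o*p)
Y(x) = x + x*(87 + x) (Y(x) = (87 + x)*x + x = x*(87 + x) + x = x + x*(87 + x))
15459/Y(U(1/(12 - 2), 13)) - 28437/3755 = 15459/(((7 + 12*13/(12 - 2))*(88 + (7 + 12*13/(12 - 2))))) - 28437/3755 = 15459/(((7 + 12*13/10)*(88 + (7 + 12*13/10)))) - 28437*1/3755 = 15459/(((7 + 12*13*(⅒))*(88 + (7 + 12*13*(⅒))))) - 28437/3755 = 15459/(((7 + 78/5)*(88 + (7 + 78/5)))) - 28437/3755 = 15459/((113*(88 + 113/5)/5)) - 28437/3755 = 15459/(((113/5)*(553/5))) - 28437/3755 = 15459/(62489/25) - 28437/3755 = 15459*(25/62489) - 28437/3755 = 386475/62489 - 28437/3755 = -325786068/234646195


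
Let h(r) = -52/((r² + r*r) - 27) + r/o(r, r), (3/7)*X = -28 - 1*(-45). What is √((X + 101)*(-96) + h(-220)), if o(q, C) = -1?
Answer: 2*I*√31101211187858/96773 ≈ 115.26*I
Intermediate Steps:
X = 119/3 (X = 7*(-28 - 1*(-45))/3 = 7*(-28 + 45)/3 = (7/3)*17 = 119/3 ≈ 39.667)
h(r) = -r - 52/(-27 + 2*r²) (h(r) = -52/((r² + r*r) - 27) + r/(-1) = -52/((r² + r²) - 27) + r*(-1) = -52/(2*r² - 27) - r = -52/(-27 + 2*r²) - r = -r - 52/(-27 + 2*r²))
√((X + 101)*(-96) + h(-220)) = √((119/3 + 101)*(-96) + (-52 - 2*(-220)³ + 27*(-220))/(-27 + 2*(-220)²)) = √((422/3)*(-96) + (-52 - 2*(-10648000) - 5940)/(-27 + 2*48400)) = √(-13504 + (-52 + 21296000 - 5940)/(-27 + 96800)) = √(-13504 + 21290008/96773) = √(-1285532584/96773) = 2*I*√31101211187858/96773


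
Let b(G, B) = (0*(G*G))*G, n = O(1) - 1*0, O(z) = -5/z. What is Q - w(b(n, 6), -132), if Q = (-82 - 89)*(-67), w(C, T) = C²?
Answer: 11457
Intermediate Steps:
n = -5 (n = -5/1 - 1*0 = -5*1 + 0 = -5 + 0 = -5)
b(G, B) = 0 (b(G, B) = (0*G²)*G = 0*G = 0)
Q = 11457 (Q = -171*(-67) = 11457)
Q - w(b(n, 6), -132) = 11457 - 1*0² = 11457 - 1*0 = 11457 + 0 = 11457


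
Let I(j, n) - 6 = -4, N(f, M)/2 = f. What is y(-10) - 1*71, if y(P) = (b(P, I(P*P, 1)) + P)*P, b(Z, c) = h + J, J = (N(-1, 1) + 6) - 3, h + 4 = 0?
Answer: 59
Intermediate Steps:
h = -4 (h = -4 + 0 = -4)
N(f, M) = 2*f
I(j, n) = 2 (I(j, n) = 6 - 4 = 2)
J = 1 (J = (2*(-1) + 6) - 3 = (-2 + 6) - 3 = 4 - 3 = 1)
b(Z, c) = -3 (b(Z, c) = -4 + 1 = -3)
y(P) = P*(-3 + P) (y(P) = (-3 + P)*P = P*(-3 + P))
y(-10) - 1*71 = -10*(-3 - 10) - 1*71 = -10*(-13) - 71 = 130 - 71 = 59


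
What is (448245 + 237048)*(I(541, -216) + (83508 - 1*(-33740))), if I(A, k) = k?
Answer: 80201210376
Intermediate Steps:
(448245 + 237048)*(I(541, -216) + (83508 - 1*(-33740))) = (448245 + 237048)*(-216 + (83508 - 1*(-33740))) = 685293*(-216 + (83508 + 33740)) = 685293*(-216 + 117248) = 685293*117032 = 80201210376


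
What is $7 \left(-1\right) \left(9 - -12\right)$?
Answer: $-147$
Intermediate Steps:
$7 \left(-1\right) \left(9 - -12\right) = - 7 \left(9 + 12\right) = \left(-7\right) 21 = -147$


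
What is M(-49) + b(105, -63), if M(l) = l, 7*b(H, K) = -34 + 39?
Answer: -338/7 ≈ -48.286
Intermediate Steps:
b(H, K) = 5/7 (b(H, K) = (-34 + 39)/7 = (⅐)*5 = 5/7)
M(-49) + b(105, -63) = -49 + 5/7 = -338/7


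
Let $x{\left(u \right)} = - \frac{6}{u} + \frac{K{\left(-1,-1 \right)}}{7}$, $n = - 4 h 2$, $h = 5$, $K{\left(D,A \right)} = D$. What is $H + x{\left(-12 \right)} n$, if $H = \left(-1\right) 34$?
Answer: $- \frac{338}{7} \approx -48.286$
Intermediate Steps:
$n = -40$ ($n = \left(-4\right) 5 \cdot 2 = \left(-20\right) 2 = -40$)
$H = -34$
$x{\left(u \right)} = - \frac{1}{7} - \frac{6}{u}$ ($x{\left(u \right)} = - \frac{6}{u} - \frac{1}{7} = - \frac{1}{7} - \frac{6}{u}$)
$H + x{\left(-12 \right)} n = -34 + \frac{-42 - -12}{7 \left(-12\right)} \left(-40\right) = -34 + \frac{1}{7} \left(- \frac{1}{12}\right) \left(-42 + 12\right) \left(-40\right) = -34 + \frac{1}{7} \left(- \frac{1}{12}\right) \left(-30\right) \left(-40\right) = -34 + \frac{5}{14} \left(-40\right) = -34 - \frac{100}{7} = - \frac{338}{7}$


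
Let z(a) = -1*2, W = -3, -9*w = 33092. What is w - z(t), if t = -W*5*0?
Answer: -33074/9 ≈ -3674.9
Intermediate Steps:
w = -33092/9 (w = -⅑*33092 = -33092/9 ≈ -3676.9)
t = 0 (t = -(-3*5)*0 = -(-15)*0 = -1*0 = 0)
z(a) = -2
w - z(t) = -33092/9 - 1*(-2) = -33092/9 + 2 = -33074/9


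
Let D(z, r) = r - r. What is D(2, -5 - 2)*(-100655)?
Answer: 0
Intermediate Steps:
D(z, r) = 0
D(2, -5 - 2)*(-100655) = 0*(-100655) = 0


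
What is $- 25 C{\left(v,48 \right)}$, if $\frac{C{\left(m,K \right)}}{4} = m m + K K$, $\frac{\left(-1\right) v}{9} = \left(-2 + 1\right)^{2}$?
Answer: $-238500$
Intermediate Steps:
$v = -9$ ($v = - 9 \left(-2 + 1\right)^{2} = - 9 \left(-1\right)^{2} = \left(-9\right) 1 = -9$)
$C{\left(m,K \right)} = 4 K^{2} + 4 m^{2}$ ($C{\left(m,K \right)} = 4 \left(m m + K K\right) = 4 \left(m^{2} + K^{2}\right) = 4 \left(K^{2} + m^{2}\right) = 4 K^{2} + 4 m^{2}$)
$- 25 C{\left(v,48 \right)} = - 25 \left(4 \cdot 48^{2} + 4 \left(-9\right)^{2}\right) = - 25 \left(4 \cdot 2304 + 4 \cdot 81\right) = - 25 \left(9216 + 324\right) = \left(-25\right) 9540 = -238500$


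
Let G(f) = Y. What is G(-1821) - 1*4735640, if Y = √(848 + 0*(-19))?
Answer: -4735640 + 4*√53 ≈ -4.7356e+6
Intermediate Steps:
Y = 4*√53 (Y = √(848 + 0) = √848 = 4*√53 ≈ 29.120)
G(f) = 4*√53
G(-1821) - 1*4735640 = 4*√53 - 1*4735640 = 4*√53 - 4735640 = -4735640 + 4*√53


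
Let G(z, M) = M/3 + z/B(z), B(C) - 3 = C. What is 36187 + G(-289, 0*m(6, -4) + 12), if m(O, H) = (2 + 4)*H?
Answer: 10350915/286 ≈ 36192.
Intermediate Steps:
B(C) = 3 + C
m(O, H) = 6*H
G(z, M) = M/3 + z/(3 + z)
36187 + G(-289, 0*m(6, -4) + 12) = 36187 + (-289 + (0*(6*(-4)) + 12)*(3 - 289)/3)/(3 - 289) = 36187 + (-289 + (1/3)*(0*(-24) + 12)*(-286))/(-286) = 36187 - (-289 + (1/3)*(0 + 12)*(-286))/286 = 36187 - (-289 + (1/3)*12*(-286))/286 = 36187 - (-289 - 1144)/286 = 36187 - 1/286*(-1433) = 36187 + 1433/286 = 10350915/286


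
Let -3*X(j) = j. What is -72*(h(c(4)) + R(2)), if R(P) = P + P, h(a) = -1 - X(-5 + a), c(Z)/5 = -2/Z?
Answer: -36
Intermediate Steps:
X(j) = -j/3
c(Z) = -10/Z (c(Z) = 5*(-2/Z) = -10/Z)
h(a) = -8/3 + a/3 (h(a) = -1 - (-1)*(-5 + a)/3 = -1 - (5/3 - a/3) = -1 + (-5/3 + a/3) = -8/3 + a/3)
R(P) = 2*P
-72*(h(c(4)) + R(2)) = -72*((-8/3 + (-10/4)/3) + 2*2) = -72*((-8/3 + (-10*¼)/3) + 4) = -72*((-8/3 + (⅓)*(-5/2)) + 4) = -72*((-8/3 - ⅚) + 4) = -72*(-7/2 + 4) = -72*½ = -36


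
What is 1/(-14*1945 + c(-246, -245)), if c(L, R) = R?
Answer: -1/27475 ≈ -3.6397e-5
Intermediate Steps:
1/(-14*1945 + c(-246, -245)) = 1/(-14*1945 - 245) = 1/(-27230 - 245) = 1/(-27475) = -1/27475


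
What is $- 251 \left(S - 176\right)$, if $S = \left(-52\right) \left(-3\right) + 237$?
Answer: $-54467$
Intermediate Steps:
$S = 393$ ($S = 156 + 237 = 393$)
$- 251 \left(S - 176\right) = - 251 \left(393 - 176\right) = \left(-251\right) 217 = -54467$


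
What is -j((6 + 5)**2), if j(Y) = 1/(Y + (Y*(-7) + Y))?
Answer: 1/605 ≈ 0.0016529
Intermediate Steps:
j(Y) = -1/(5*Y) (j(Y) = 1/(Y + (-7*Y + Y)) = 1/(Y - 6*Y) = 1/(-5*Y) = -1/(5*Y))
-j((6 + 5)**2) = -(-1)/(5*((6 + 5)**2)) = -(-1)/(5*(11**2)) = -(-1)/(5*121) = -1*(-1/605) = 1/605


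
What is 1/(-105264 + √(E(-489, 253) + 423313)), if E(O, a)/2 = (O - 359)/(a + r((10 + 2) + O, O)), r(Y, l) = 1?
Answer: -13368528/1407170971489 - √6827507681/1407170971489 ≈ -9.5590e-6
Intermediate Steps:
E(O, a) = 2*(-359 + O)/(1 + a) (E(O, a) = 2*((O - 359)/(a + 1)) = 2*((-359 + O)/(1 + a)) = 2*(-359 + O)/(1 + a))
1/(-105264 + √(E(-489, 253) + 423313)) = 1/(-105264 + √(2*(-359 - 489)/(1 + 253) + 423313)) = 1/(-105264 + √(2*(-848)/254 + 423313)) = 1/(-105264 + √(2*(1/254)*(-848) + 423313)) = 1/(-105264 + √(-848/127 + 423313)) = 1/(-105264 + √(53759903/127)) = 1/(-105264 + √6827507681/127)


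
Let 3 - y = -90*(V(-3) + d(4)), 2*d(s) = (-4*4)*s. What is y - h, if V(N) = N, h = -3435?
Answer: 288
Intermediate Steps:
d(s) = -8*s (d(s) = ((-4*4)*s)/2 = (-16*s)/2 = -8*s)
y = -3147 (y = 3 - (-90)*(-3 - 8*4) = 3 - (-90)*(-3 - 32) = 3 - (-90)*(-35) = 3 - 1*3150 = 3 - 3150 = -3147)
y - h = -3147 - 1*(-3435) = -3147 + 3435 = 288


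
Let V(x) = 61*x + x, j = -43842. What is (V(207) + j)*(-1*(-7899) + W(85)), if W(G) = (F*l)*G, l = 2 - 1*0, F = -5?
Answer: -218575392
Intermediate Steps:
l = 2 (l = 2 + 0 = 2)
W(G) = -10*G (W(G) = (-5*2)*G = -10*G)
V(x) = 62*x
(V(207) + j)*(-1*(-7899) + W(85)) = (62*207 - 43842)*(-1*(-7899) - 10*85) = (12834 - 43842)*(7899 - 850) = -31008*7049 = -218575392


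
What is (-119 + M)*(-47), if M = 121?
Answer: -94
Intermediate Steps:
(-119 + M)*(-47) = (-119 + 121)*(-47) = 2*(-47) = -94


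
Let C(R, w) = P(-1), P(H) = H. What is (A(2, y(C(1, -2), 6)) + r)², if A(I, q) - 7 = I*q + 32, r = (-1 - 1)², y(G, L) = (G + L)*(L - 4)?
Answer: 3969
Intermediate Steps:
C(R, w) = -1
y(G, L) = (-4 + L)*(G + L) (y(G, L) = (G + L)*(-4 + L) = (-4 + L)*(G + L))
r = 4 (r = (-2)² = 4)
A(I, q) = 39 + I*q (A(I, q) = 7 + (I*q + 32) = 7 + (32 + I*q) = 39 + I*q)
(A(2, y(C(1, -2), 6)) + r)² = ((39 + 2*(6² - 4*(-1) - 4*6 - 1*6)) + 4)² = ((39 + 2*(36 + 4 - 24 - 6)) + 4)² = ((39 + 2*10) + 4)² = ((39 + 20) + 4)² = (59 + 4)² = 63² = 3969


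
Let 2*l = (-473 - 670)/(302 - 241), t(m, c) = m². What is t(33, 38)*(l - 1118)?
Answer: -149779971/122 ≈ -1.2277e+6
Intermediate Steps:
l = -1143/122 (l = ((-473 - 670)/(302 - 241))/2 = (-1143/61)/2 = (-1143*1/61)/2 = (½)*(-1143/61) = -1143/122 ≈ -9.3689)
t(33, 38)*(l - 1118) = 33²*(-1143/122 - 1118) = 1089*(-137539/122) = -149779971/122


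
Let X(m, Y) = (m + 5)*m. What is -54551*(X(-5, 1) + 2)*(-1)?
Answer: 109102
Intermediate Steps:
X(m, Y) = m*(5 + m) (X(m, Y) = (5 + m)*m = m*(5 + m))
-54551*(X(-5, 1) + 2)*(-1) = -54551*(-5*(5 - 5) + 2)*(-1) = -54551*(-5*0 + 2)*(-1) = -54551*(0 + 2)*(-1) = -109102*(-1) = -54551*(-2) = 109102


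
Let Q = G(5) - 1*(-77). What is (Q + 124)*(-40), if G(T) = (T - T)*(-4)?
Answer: -8040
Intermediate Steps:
G(T) = 0 (G(T) = 0*(-4) = 0)
Q = 77 (Q = 0 - 1*(-77) = 0 + 77 = 77)
(Q + 124)*(-40) = (77 + 124)*(-40) = 201*(-40) = -8040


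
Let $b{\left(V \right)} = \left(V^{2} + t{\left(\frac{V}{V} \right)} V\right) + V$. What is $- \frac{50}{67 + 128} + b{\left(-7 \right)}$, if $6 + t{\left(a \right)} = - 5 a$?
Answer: $\frac{4631}{39} \approx 118.74$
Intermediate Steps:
$t{\left(a \right)} = -6 - 5 a$
$b{\left(V \right)} = V^{2} - 10 V$ ($b{\left(V \right)} = \left(V^{2} + \left(-6 - 5 \frac{V}{V}\right) V\right) + V = \left(V^{2} + \left(-6 - 5\right) V\right) + V = \left(V^{2} - 11 V\right) + V = V^{2} - 10 V$)
$- \frac{50}{67 + 128} + b{\left(-7 \right)} = - \frac{50}{67 + 128} - 7 \left(-10 - 7\right) = - \frac{50}{195} - -119 = \left(-50\right) \frac{1}{195} + 119 = - \frac{10}{39} + 119 = \frac{4631}{39}$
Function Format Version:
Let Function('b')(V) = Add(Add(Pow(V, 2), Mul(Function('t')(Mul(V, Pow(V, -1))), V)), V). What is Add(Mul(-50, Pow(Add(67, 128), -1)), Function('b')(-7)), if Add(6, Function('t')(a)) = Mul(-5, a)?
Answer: Rational(4631, 39) ≈ 118.74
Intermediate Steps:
Function('t')(a) = Add(-6, Mul(-5, a))
Function('b')(V) = Add(Pow(V, 2), Mul(-10, V)) (Function('b')(V) = Add(Add(Pow(V, 2), Mul(Add(-6, Mul(-5, Mul(V, Pow(V, -1)))), V)), V) = Add(Add(Pow(V, 2), Mul(Add(-6, Mul(-5, 1)), V)), V) = Add(Add(Pow(V, 2), Mul(Add(-6, -5), V)), V) = Add(Add(Pow(V, 2), Mul(-11, V)), V) = Add(Pow(V, 2), Mul(-10, V)))
Add(Mul(-50, Pow(Add(67, 128), -1)), Function('b')(-7)) = Add(Mul(-50, Pow(Add(67, 128), -1)), Mul(-7, Add(-10, -7))) = Add(Mul(-50, Pow(195, -1)), Mul(-7, -17)) = Add(Mul(-50, Rational(1, 195)), 119) = Add(Rational(-10, 39), 119) = Rational(4631, 39)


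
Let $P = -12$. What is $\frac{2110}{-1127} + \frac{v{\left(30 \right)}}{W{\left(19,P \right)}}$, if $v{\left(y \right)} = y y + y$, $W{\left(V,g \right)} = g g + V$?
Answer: $\frac{704180}{183701} \approx 3.8333$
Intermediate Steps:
$W{\left(V,g \right)} = V + g^{2}$ ($W{\left(V,g \right)} = g^{2} + V = V + g^{2}$)
$v{\left(y \right)} = y + y^{2}$ ($v{\left(y \right)} = y^{2} + y = y + y^{2}$)
$\frac{2110}{-1127} + \frac{v{\left(30 \right)}}{W{\left(19,P \right)}} = \frac{2110}{-1127} + \frac{30 \left(1 + 30\right)}{19 + \left(-12\right)^{2}} = 2110 \left(- \frac{1}{1127}\right) + \frac{30 \cdot 31}{19 + 144} = - \frac{2110}{1127} + \frac{930}{163} = \frac{704180}{183701}$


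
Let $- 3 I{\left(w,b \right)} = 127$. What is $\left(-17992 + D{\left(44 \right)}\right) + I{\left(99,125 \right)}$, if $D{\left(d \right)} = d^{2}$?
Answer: $- \frac{48295}{3} \approx -16098.0$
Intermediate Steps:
$I{\left(w,b \right)} = - \frac{127}{3}$ ($I{\left(w,b \right)} = \left(- \frac{1}{3}\right) 127 = - \frac{127}{3}$)
$\left(-17992 + D{\left(44 \right)}\right) + I{\left(99,125 \right)} = \left(-17992 + 44^{2}\right) - \frac{127}{3} = \left(-17992 + 1936\right) - \frac{127}{3} = -16056 - \frac{127}{3} = - \frac{48295}{3}$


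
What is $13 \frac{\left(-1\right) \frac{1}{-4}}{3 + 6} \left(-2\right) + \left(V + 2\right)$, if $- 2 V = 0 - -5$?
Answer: $- \frac{11}{9} \approx -1.2222$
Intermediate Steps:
$V = - \frac{5}{2}$ ($V = - \frac{0 - -5}{2} = - \frac{0 + 5}{2} = \left(- \frac{1}{2}\right) 5 = - \frac{5}{2} \approx -2.5$)
$13 \frac{\left(-1\right) \frac{1}{-4}}{3 + 6} \left(-2\right) + \left(V + 2\right) = 13 \frac{\left(-1\right) \frac{1}{-4}}{3 + 6} \left(-2\right) + \left(- \frac{5}{2} + 2\right) = 13 \frac{\left(-1\right) \left(- \frac{1}{4}\right)}{9} \left(-2\right) - \frac{1}{2} = 13 \cdot \frac{1}{4} \cdot \frac{1}{9} \left(-2\right) - \frac{1}{2} = 13 \cdot \frac{1}{36} \left(-2\right) - \frac{1}{2} = 13 \left(- \frac{1}{18}\right) - \frac{1}{2} = - \frac{13}{18} - \frac{1}{2} = - \frac{11}{9}$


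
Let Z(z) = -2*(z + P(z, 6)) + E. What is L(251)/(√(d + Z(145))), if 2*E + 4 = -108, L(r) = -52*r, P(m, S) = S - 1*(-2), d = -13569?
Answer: 13052*I*√13931/13931 ≈ 110.58*I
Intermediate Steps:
P(m, S) = 2 + S (P(m, S) = S + 2 = 2 + S)
E = -56 (E = -2 + (½)*(-108) = -2 - 54 = -56)
Z(z) = -72 - 2*z (Z(z) = -2*(z + (2 + 6)) - 56 = -2*(z + 8) - 56 = -2*(8 + z) - 56 = (-16 - 2*z) - 56 = -72 - 2*z)
L(251)/(√(d + Z(145))) = (-52*251)/(√(-13569 + (-72 - 2*145))) = -13052/√(-13569 + (-72 - 290)) = -13052/√(-13569 - 362) = -13052*(-I*√13931/13931) = -(-13052)*I*√13931/13931 = 13052*I*√13931/13931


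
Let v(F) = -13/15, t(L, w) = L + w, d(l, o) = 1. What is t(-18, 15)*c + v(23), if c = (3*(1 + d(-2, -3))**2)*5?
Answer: -2713/15 ≈ -180.87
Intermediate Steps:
v(F) = -13/15 (v(F) = -13*1/15 = -13/15)
c = 60 (c = (3*(1 + 1)**2)*5 = (3*2**2)*5 = (3*4)*5 = 12*5 = 60)
t(-18, 15)*c + v(23) = (-18 + 15)*60 - 13/15 = -3*60 - 13/15 = -180 - 13/15 = -2713/15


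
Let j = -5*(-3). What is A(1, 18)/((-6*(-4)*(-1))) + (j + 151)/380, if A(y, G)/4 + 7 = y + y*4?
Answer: 439/570 ≈ 0.77017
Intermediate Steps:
A(y, G) = -28 + 20*y (A(y, G) = -28 + 4*(y + y*4) = -28 + 4*(y + 4*y) = -28 + 4*(5*y) = -28 + 20*y)
j = 15
A(1, 18)/((-6*(-4)*(-1))) + (j + 151)/380 = (-28 + 20*1)/((-6*(-4)*(-1))) + (15 + 151)/380 = (-28 + 20)/((24*(-1))) + 166*(1/380) = -8/(-24) + 83/190 = -8*(-1/24) + 83/190 = 1/3 + 83/190 = 439/570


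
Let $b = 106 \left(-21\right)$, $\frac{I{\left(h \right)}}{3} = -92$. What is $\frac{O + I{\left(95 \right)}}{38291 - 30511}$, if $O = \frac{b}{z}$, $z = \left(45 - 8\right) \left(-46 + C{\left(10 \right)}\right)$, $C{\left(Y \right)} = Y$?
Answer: $- \frac{60901}{1727160} \approx -0.035261$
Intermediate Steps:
$I{\left(h \right)} = -276$ ($I{\left(h \right)} = 3 \left(-92\right) = -276$)
$b = -2226$
$z = -1332$ ($z = \left(45 - 8\right) \left(-46 + 10\right) = 37 \left(-36\right) = -1332$)
$O = \frac{371}{222}$ ($O = - \frac{2226}{-1332} = \left(-2226\right) \left(- \frac{1}{1332}\right) = \frac{371}{222} \approx 1.6712$)
$\frac{O + I{\left(95 \right)}}{38291 - 30511} = \frac{\frac{371}{222} - 276}{38291 - 30511} = - \frac{60901}{222 \cdot 7780} = \left(- \frac{60901}{222}\right) \frac{1}{7780} = - \frac{60901}{1727160}$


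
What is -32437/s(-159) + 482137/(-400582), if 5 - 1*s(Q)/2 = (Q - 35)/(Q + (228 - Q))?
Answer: -740961250417/267188194 ≈ -2773.2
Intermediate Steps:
s(Q) = 1175/114 - Q/114 (s(Q) = 10 - 2*(Q - 35)/(Q + (228 - Q)) = 10 - 2*(-35 + Q)/228 = 10 - 2*(-35/228 + Q/228) = 10 + (35/114 - Q/114) = 1175/114 - Q/114)
-32437/s(-159) + 482137/(-400582) = -32437/(1175/114 - 1/114*(-159)) + 482137/(-400582) = -32437/(1175/114 + 53/38) + 482137*(-1/400582) = -32437/667/57 - 482137/400582 = -32437*57/667 - 482137/400582 = -1848909/667 - 482137/400582 = -740961250417/267188194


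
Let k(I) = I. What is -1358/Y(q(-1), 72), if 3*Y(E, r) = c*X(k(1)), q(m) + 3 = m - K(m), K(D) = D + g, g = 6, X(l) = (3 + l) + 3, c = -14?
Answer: 291/7 ≈ 41.571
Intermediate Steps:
X(l) = 6 + l
K(D) = 6 + D (K(D) = D + 6 = 6 + D)
q(m) = -9 (q(m) = -3 + (m - (6 + m)) = -3 + (m + (-6 - m)) = -3 - 6 = -9)
Y(E, r) = -98/3 (Y(E, r) = (-14*(6 + 1))/3 = (-14*7)/3 = (⅓)*(-98) = -98/3)
-1358/Y(q(-1), 72) = -1358/(-98/3) = -1358*(-3/98) = 291/7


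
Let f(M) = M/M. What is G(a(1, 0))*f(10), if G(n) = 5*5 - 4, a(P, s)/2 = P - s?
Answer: 21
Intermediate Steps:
a(P, s) = -2*s + 2*P (a(P, s) = 2*(P - s) = -2*s + 2*P)
G(n) = 21 (G(n) = 25 - 4 = 21)
f(M) = 1
G(a(1, 0))*f(10) = 21*1 = 21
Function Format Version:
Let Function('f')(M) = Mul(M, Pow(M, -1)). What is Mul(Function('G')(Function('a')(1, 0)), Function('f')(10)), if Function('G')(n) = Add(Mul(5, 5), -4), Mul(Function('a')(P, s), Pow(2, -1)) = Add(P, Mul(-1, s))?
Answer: 21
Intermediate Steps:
Function('a')(P, s) = Add(Mul(-2, s), Mul(2, P)) (Function('a')(P, s) = Mul(2, Add(P, Mul(-1, s))) = Add(Mul(-2, s), Mul(2, P)))
Function('G')(n) = 21 (Function('G')(n) = Add(25, -4) = 21)
Function('f')(M) = 1
Mul(Function('G')(Function('a')(1, 0)), Function('f')(10)) = Mul(21, 1) = 21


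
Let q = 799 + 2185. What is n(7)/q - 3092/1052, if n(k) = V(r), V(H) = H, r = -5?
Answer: -2307947/784792 ≈ -2.9408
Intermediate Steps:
q = 2984
n(k) = -5
n(7)/q - 3092/1052 = -5/2984 - 3092/1052 = -5*1/2984 - 3092*1/1052 = -5/2984 - 773/263 = -2307947/784792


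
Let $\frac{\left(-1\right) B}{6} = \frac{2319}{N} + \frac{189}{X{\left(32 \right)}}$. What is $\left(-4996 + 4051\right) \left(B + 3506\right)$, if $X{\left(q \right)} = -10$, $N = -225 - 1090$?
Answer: $- \frac{902177325}{263} \approx -3.4303 \cdot 10^{6}$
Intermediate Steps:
$N = -1315$ ($N = -225 - 1090 = -1315$)
$B = \frac{32607}{263}$ ($B = - 6 \left(\frac{2319}{-1315} + \frac{189}{-10}\right) = - 6 \left(2319 \left(- \frac{1}{1315}\right) + 189 \left(- \frac{1}{10}\right)\right) = - 6 \left(- \frac{2319}{1315} - \frac{189}{10}\right) = \left(-6\right) \left(- \frac{10869}{526}\right) = \frac{32607}{263} \approx 123.98$)
$\left(-4996 + 4051\right) \left(B + 3506\right) = \left(-4996 + 4051\right) \left(\frac{32607}{263} + 3506\right) = \left(-945\right) \frac{954685}{263} = - \frac{902177325}{263}$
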